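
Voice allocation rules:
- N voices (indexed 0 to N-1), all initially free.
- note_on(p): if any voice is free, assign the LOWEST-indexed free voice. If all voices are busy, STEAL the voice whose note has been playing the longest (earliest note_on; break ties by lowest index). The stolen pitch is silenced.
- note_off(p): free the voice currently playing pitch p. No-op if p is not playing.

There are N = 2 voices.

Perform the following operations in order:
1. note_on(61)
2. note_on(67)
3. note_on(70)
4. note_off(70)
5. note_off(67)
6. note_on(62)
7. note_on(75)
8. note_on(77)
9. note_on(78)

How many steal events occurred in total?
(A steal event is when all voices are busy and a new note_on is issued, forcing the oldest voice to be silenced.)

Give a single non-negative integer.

Answer: 3

Derivation:
Op 1: note_on(61): voice 0 is free -> assigned | voices=[61 -]
Op 2: note_on(67): voice 1 is free -> assigned | voices=[61 67]
Op 3: note_on(70): all voices busy, STEAL voice 0 (pitch 61, oldest) -> assign | voices=[70 67]
Op 4: note_off(70): free voice 0 | voices=[- 67]
Op 5: note_off(67): free voice 1 | voices=[- -]
Op 6: note_on(62): voice 0 is free -> assigned | voices=[62 -]
Op 7: note_on(75): voice 1 is free -> assigned | voices=[62 75]
Op 8: note_on(77): all voices busy, STEAL voice 0 (pitch 62, oldest) -> assign | voices=[77 75]
Op 9: note_on(78): all voices busy, STEAL voice 1 (pitch 75, oldest) -> assign | voices=[77 78]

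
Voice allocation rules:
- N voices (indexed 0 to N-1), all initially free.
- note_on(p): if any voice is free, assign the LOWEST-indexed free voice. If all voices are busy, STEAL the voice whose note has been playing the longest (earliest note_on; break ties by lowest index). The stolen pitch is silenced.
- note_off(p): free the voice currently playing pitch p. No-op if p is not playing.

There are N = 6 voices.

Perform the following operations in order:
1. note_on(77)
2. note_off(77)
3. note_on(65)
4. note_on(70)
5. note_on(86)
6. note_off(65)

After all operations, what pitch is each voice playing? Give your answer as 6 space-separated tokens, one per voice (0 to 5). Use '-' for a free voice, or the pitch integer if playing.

Answer: - 70 86 - - -

Derivation:
Op 1: note_on(77): voice 0 is free -> assigned | voices=[77 - - - - -]
Op 2: note_off(77): free voice 0 | voices=[- - - - - -]
Op 3: note_on(65): voice 0 is free -> assigned | voices=[65 - - - - -]
Op 4: note_on(70): voice 1 is free -> assigned | voices=[65 70 - - - -]
Op 5: note_on(86): voice 2 is free -> assigned | voices=[65 70 86 - - -]
Op 6: note_off(65): free voice 0 | voices=[- 70 86 - - -]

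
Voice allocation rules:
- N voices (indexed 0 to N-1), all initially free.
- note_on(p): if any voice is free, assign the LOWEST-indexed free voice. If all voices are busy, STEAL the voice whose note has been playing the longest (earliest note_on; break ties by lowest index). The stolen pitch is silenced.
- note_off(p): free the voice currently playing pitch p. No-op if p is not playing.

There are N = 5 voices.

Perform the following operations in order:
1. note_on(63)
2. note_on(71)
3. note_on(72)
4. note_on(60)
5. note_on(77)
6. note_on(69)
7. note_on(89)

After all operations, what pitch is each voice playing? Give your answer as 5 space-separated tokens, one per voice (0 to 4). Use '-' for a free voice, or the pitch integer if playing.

Op 1: note_on(63): voice 0 is free -> assigned | voices=[63 - - - -]
Op 2: note_on(71): voice 1 is free -> assigned | voices=[63 71 - - -]
Op 3: note_on(72): voice 2 is free -> assigned | voices=[63 71 72 - -]
Op 4: note_on(60): voice 3 is free -> assigned | voices=[63 71 72 60 -]
Op 5: note_on(77): voice 4 is free -> assigned | voices=[63 71 72 60 77]
Op 6: note_on(69): all voices busy, STEAL voice 0 (pitch 63, oldest) -> assign | voices=[69 71 72 60 77]
Op 7: note_on(89): all voices busy, STEAL voice 1 (pitch 71, oldest) -> assign | voices=[69 89 72 60 77]

Answer: 69 89 72 60 77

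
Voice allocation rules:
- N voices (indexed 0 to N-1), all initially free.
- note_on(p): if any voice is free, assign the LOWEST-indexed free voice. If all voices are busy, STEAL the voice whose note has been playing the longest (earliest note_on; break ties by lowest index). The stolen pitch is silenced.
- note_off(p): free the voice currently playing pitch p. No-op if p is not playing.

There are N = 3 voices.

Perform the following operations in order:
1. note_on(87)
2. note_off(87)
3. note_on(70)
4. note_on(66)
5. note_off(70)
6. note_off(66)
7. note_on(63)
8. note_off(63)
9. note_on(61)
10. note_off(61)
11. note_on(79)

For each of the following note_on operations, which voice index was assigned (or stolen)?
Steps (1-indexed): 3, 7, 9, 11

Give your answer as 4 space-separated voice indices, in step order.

Answer: 0 0 0 0

Derivation:
Op 1: note_on(87): voice 0 is free -> assigned | voices=[87 - -]
Op 2: note_off(87): free voice 0 | voices=[- - -]
Op 3: note_on(70): voice 0 is free -> assigned | voices=[70 - -]
Op 4: note_on(66): voice 1 is free -> assigned | voices=[70 66 -]
Op 5: note_off(70): free voice 0 | voices=[- 66 -]
Op 6: note_off(66): free voice 1 | voices=[- - -]
Op 7: note_on(63): voice 0 is free -> assigned | voices=[63 - -]
Op 8: note_off(63): free voice 0 | voices=[- - -]
Op 9: note_on(61): voice 0 is free -> assigned | voices=[61 - -]
Op 10: note_off(61): free voice 0 | voices=[- - -]
Op 11: note_on(79): voice 0 is free -> assigned | voices=[79 - -]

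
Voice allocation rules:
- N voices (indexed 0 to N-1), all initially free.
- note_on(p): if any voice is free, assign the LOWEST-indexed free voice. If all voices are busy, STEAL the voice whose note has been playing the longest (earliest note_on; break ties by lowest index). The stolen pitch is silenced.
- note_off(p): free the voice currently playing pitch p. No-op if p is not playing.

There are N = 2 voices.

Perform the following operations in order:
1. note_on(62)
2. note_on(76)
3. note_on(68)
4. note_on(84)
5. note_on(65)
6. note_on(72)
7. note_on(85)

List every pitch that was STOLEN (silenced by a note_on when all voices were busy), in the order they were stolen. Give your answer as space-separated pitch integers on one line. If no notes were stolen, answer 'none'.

Answer: 62 76 68 84 65

Derivation:
Op 1: note_on(62): voice 0 is free -> assigned | voices=[62 -]
Op 2: note_on(76): voice 1 is free -> assigned | voices=[62 76]
Op 3: note_on(68): all voices busy, STEAL voice 0 (pitch 62, oldest) -> assign | voices=[68 76]
Op 4: note_on(84): all voices busy, STEAL voice 1 (pitch 76, oldest) -> assign | voices=[68 84]
Op 5: note_on(65): all voices busy, STEAL voice 0 (pitch 68, oldest) -> assign | voices=[65 84]
Op 6: note_on(72): all voices busy, STEAL voice 1 (pitch 84, oldest) -> assign | voices=[65 72]
Op 7: note_on(85): all voices busy, STEAL voice 0 (pitch 65, oldest) -> assign | voices=[85 72]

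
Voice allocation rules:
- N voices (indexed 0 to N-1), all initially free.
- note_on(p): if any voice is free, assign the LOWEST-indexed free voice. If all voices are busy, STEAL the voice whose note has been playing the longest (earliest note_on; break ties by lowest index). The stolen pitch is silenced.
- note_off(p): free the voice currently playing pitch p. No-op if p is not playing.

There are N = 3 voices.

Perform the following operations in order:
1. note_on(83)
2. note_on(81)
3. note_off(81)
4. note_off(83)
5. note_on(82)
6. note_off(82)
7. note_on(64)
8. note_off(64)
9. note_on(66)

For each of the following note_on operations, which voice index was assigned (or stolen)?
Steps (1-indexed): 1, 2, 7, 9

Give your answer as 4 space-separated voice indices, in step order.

Answer: 0 1 0 0

Derivation:
Op 1: note_on(83): voice 0 is free -> assigned | voices=[83 - -]
Op 2: note_on(81): voice 1 is free -> assigned | voices=[83 81 -]
Op 3: note_off(81): free voice 1 | voices=[83 - -]
Op 4: note_off(83): free voice 0 | voices=[- - -]
Op 5: note_on(82): voice 0 is free -> assigned | voices=[82 - -]
Op 6: note_off(82): free voice 0 | voices=[- - -]
Op 7: note_on(64): voice 0 is free -> assigned | voices=[64 - -]
Op 8: note_off(64): free voice 0 | voices=[- - -]
Op 9: note_on(66): voice 0 is free -> assigned | voices=[66 - -]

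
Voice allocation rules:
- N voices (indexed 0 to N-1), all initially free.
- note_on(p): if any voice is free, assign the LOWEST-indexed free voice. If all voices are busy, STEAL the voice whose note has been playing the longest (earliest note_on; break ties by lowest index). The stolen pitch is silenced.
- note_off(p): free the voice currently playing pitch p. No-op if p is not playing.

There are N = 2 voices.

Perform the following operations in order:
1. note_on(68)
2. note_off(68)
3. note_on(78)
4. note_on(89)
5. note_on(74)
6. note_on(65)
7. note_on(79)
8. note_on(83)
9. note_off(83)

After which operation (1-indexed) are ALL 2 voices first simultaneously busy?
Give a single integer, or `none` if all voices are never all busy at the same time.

Answer: 4

Derivation:
Op 1: note_on(68): voice 0 is free -> assigned | voices=[68 -]
Op 2: note_off(68): free voice 0 | voices=[- -]
Op 3: note_on(78): voice 0 is free -> assigned | voices=[78 -]
Op 4: note_on(89): voice 1 is free -> assigned | voices=[78 89]
Op 5: note_on(74): all voices busy, STEAL voice 0 (pitch 78, oldest) -> assign | voices=[74 89]
Op 6: note_on(65): all voices busy, STEAL voice 1 (pitch 89, oldest) -> assign | voices=[74 65]
Op 7: note_on(79): all voices busy, STEAL voice 0 (pitch 74, oldest) -> assign | voices=[79 65]
Op 8: note_on(83): all voices busy, STEAL voice 1 (pitch 65, oldest) -> assign | voices=[79 83]
Op 9: note_off(83): free voice 1 | voices=[79 -]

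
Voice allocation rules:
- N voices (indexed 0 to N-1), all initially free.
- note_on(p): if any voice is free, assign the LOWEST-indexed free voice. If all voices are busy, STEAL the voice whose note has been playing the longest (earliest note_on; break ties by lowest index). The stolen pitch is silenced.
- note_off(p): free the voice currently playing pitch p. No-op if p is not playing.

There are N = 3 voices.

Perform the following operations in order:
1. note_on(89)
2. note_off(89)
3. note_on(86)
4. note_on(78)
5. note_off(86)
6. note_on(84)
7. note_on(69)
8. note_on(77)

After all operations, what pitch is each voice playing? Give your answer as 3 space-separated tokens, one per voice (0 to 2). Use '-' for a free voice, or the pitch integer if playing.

Answer: 84 77 69

Derivation:
Op 1: note_on(89): voice 0 is free -> assigned | voices=[89 - -]
Op 2: note_off(89): free voice 0 | voices=[- - -]
Op 3: note_on(86): voice 0 is free -> assigned | voices=[86 - -]
Op 4: note_on(78): voice 1 is free -> assigned | voices=[86 78 -]
Op 5: note_off(86): free voice 0 | voices=[- 78 -]
Op 6: note_on(84): voice 0 is free -> assigned | voices=[84 78 -]
Op 7: note_on(69): voice 2 is free -> assigned | voices=[84 78 69]
Op 8: note_on(77): all voices busy, STEAL voice 1 (pitch 78, oldest) -> assign | voices=[84 77 69]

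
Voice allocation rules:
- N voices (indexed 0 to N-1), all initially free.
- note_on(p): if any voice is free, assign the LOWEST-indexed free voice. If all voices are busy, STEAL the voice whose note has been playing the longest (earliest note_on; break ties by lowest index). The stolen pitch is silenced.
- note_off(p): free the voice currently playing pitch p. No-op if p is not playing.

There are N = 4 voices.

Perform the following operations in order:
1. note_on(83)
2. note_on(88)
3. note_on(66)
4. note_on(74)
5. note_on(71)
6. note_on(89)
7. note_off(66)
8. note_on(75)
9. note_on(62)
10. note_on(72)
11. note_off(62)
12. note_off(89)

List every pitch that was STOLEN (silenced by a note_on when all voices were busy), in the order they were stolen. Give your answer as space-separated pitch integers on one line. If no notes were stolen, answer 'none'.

Op 1: note_on(83): voice 0 is free -> assigned | voices=[83 - - -]
Op 2: note_on(88): voice 1 is free -> assigned | voices=[83 88 - -]
Op 3: note_on(66): voice 2 is free -> assigned | voices=[83 88 66 -]
Op 4: note_on(74): voice 3 is free -> assigned | voices=[83 88 66 74]
Op 5: note_on(71): all voices busy, STEAL voice 0 (pitch 83, oldest) -> assign | voices=[71 88 66 74]
Op 6: note_on(89): all voices busy, STEAL voice 1 (pitch 88, oldest) -> assign | voices=[71 89 66 74]
Op 7: note_off(66): free voice 2 | voices=[71 89 - 74]
Op 8: note_on(75): voice 2 is free -> assigned | voices=[71 89 75 74]
Op 9: note_on(62): all voices busy, STEAL voice 3 (pitch 74, oldest) -> assign | voices=[71 89 75 62]
Op 10: note_on(72): all voices busy, STEAL voice 0 (pitch 71, oldest) -> assign | voices=[72 89 75 62]
Op 11: note_off(62): free voice 3 | voices=[72 89 75 -]
Op 12: note_off(89): free voice 1 | voices=[72 - 75 -]

Answer: 83 88 74 71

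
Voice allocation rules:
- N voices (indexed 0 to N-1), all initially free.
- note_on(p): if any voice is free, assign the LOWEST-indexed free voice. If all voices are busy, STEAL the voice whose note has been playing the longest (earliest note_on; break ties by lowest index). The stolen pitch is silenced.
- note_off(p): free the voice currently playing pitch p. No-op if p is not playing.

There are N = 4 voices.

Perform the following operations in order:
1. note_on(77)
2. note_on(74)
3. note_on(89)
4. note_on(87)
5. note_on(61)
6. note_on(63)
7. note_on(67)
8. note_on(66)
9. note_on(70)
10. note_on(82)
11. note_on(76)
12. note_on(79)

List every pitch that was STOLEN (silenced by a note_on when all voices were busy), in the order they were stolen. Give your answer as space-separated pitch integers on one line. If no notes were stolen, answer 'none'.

Answer: 77 74 89 87 61 63 67 66

Derivation:
Op 1: note_on(77): voice 0 is free -> assigned | voices=[77 - - -]
Op 2: note_on(74): voice 1 is free -> assigned | voices=[77 74 - -]
Op 3: note_on(89): voice 2 is free -> assigned | voices=[77 74 89 -]
Op 4: note_on(87): voice 3 is free -> assigned | voices=[77 74 89 87]
Op 5: note_on(61): all voices busy, STEAL voice 0 (pitch 77, oldest) -> assign | voices=[61 74 89 87]
Op 6: note_on(63): all voices busy, STEAL voice 1 (pitch 74, oldest) -> assign | voices=[61 63 89 87]
Op 7: note_on(67): all voices busy, STEAL voice 2 (pitch 89, oldest) -> assign | voices=[61 63 67 87]
Op 8: note_on(66): all voices busy, STEAL voice 3 (pitch 87, oldest) -> assign | voices=[61 63 67 66]
Op 9: note_on(70): all voices busy, STEAL voice 0 (pitch 61, oldest) -> assign | voices=[70 63 67 66]
Op 10: note_on(82): all voices busy, STEAL voice 1 (pitch 63, oldest) -> assign | voices=[70 82 67 66]
Op 11: note_on(76): all voices busy, STEAL voice 2 (pitch 67, oldest) -> assign | voices=[70 82 76 66]
Op 12: note_on(79): all voices busy, STEAL voice 3 (pitch 66, oldest) -> assign | voices=[70 82 76 79]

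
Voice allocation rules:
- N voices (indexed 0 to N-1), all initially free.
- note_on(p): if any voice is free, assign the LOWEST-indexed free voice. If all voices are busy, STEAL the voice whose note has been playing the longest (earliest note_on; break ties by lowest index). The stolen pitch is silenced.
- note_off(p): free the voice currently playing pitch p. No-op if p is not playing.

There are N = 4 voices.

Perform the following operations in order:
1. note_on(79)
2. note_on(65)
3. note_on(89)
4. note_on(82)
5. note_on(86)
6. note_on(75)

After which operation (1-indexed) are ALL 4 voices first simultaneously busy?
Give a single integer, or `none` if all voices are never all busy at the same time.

Answer: 4

Derivation:
Op 1: note_on(79): voice 0 is free -> assigned | voices=[79 - - -]
Op 2: note_on(65): voice 1 is free -> assigned | voices=[79 65 - -]
Op 3: note_on(89): voice 2 is free -> assigned | voices=[79 65 89 -]
Op 4: note_on(82): voice 3 is free -> assigned | voices=[79 65 89 82]
Op 5: note_on(86): all voices busy, STEAL voice 0 (pitch 79, oldest) -> assign | voices=[86 65 89 82]
Op 6: note_on(75): all voices busy, STEAL voice 1 (pitch 65, oldest) -> assign | voices=[86 75 89 82]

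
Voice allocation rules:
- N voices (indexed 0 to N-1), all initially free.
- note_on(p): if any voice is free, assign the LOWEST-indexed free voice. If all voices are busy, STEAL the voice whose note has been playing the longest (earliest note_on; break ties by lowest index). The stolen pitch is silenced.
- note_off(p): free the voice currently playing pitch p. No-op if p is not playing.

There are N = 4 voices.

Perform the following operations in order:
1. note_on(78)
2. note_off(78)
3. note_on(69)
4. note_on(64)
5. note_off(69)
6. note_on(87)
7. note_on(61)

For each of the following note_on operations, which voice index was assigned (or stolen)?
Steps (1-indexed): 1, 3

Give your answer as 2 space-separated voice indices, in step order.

Answer: 0 0

Derivation:
Op 1: note_on(78): voice 0 is free -> assigned | voices=[78 - - -]
Op 2: note_off(78): free voice 0 | voices=[- - - -]
Op 3: note_on(69): voice 0 is free -> assigned | voices=[69 - - -]
Op 4: note_on(64): voice 1 is free -> assigned | voices=[69 64 - -]
Op 5: note_off(69): free voice 0 | voices=[- 64 - -]
Op 6: note_on(87): voice 0 is free -> assigned | voices=[87 64 - -]
Op 7: note_on(61): voice 2 is free -> assigned | voices=[87 64 61 -]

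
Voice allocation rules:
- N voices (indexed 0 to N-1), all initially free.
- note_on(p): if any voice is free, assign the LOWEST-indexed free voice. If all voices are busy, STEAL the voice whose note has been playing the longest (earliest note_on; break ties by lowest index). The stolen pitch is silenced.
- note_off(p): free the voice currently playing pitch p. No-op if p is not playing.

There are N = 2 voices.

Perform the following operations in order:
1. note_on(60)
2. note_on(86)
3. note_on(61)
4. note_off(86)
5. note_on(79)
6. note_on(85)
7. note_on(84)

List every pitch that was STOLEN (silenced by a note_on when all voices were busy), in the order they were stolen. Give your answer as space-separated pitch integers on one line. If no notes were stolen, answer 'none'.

Answer: 60 61 79

Derivation:
Op 1: note_on(60): voice 0 is free -> assigned | voices=[60 -]
Op 2: note_on(86): voice 1 is free -> assigned | voices=[60 86]
Op 3: note_on(61): all voices busy, STEAL voice 0 (pitch 60, oldest) -> assign | voices=[61 86]
Op 4: note_off(86): free voice 1 | voices=[61 -]
Op 5: note_on(79): voice 1 is free -> assigned | voices=[61 79]
Op 6: note_on(85): all voices busy, STEAL voice 0 (pitch 61, oldest) -> assign | voices=[85 79]
Op 7: note_on(84): all voices busy, STEAL voice 1 (pitch 79, oldest) -> assign | voices=[85 84]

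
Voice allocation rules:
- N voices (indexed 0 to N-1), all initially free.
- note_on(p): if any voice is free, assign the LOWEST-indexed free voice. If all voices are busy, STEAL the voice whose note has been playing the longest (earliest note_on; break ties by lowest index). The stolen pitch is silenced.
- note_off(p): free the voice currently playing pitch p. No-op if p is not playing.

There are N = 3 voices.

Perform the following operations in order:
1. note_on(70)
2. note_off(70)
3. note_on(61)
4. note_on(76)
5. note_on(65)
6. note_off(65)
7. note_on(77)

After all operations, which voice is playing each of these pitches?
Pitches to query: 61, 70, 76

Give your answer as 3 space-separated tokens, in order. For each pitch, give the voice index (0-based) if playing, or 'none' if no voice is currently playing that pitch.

Answer: 0 none 1

Derivation:
Op 1: note_on(70): voice 0 is free -> assigned | voices=[70 - -]
Op 2: note_off(70): free voice 0 | voices=[- - -]
Op 3: note_on(61): voice 0 is free -> assigned | voices=[61 - -]
Op 4: note_on(76): voice 1 is free -> assigned | voices=[61 76 -]
Op 5: note_on(65): voice 2 is free -> assigned | voices=[61 76 65]
Op 6: note_off(65): free voice 2 | voices=[61 76 -]
Op 7: note_on(77): voice 2 is free -> assigned | voices=[61 76 77]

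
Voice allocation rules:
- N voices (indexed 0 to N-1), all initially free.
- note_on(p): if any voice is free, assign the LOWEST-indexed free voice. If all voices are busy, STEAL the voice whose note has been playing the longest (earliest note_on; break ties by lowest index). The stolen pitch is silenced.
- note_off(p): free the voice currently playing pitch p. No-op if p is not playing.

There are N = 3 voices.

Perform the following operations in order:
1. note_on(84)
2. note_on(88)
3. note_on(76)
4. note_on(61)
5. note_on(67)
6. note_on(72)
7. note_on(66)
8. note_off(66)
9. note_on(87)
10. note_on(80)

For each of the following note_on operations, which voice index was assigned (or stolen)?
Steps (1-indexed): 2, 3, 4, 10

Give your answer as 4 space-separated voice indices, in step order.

Answer: 1 2 0 1

Derivation:
Op 1: note_on(84): voice 0 is free -> assigned | voices=[84 - -]
Op 2: note_on(88): voice 1 is free -> assigned | voices=[84 88 -]
Op 3: note_on(76): voice 2 is free -> assigned | voices=[84 88 76]
Op 4: note_on(61): all voices busy, STEAL voice 0 (pitch 84, oldest) -> assign | voices=[61 88 76]
Op 5: note_on(67): all voices busy, STEAL voice 1 (pitch 88, oldest) -> assign | voices=[61 67 76]
Op 6: note_on(72): all voices busy, STEAL voice 2 (pitch 76, oldest) -> assign | voices=[61 67 72]
Op 7: note_on(66): all voices busy, STEAL voice 0 (pitch 61, oldest) -> assign | voices=[66 67 72]
Op 8: note_off(66): free voice 0 | voices=[- 67 72]
Op 9: note_on(87): voice 0 is free -> assigned | voices=[87 67 72]
Op 10: note_on(80): all voices busy, STEAL voice 1 (pitch 67, oldest) -> assign | voices=[87 80 72]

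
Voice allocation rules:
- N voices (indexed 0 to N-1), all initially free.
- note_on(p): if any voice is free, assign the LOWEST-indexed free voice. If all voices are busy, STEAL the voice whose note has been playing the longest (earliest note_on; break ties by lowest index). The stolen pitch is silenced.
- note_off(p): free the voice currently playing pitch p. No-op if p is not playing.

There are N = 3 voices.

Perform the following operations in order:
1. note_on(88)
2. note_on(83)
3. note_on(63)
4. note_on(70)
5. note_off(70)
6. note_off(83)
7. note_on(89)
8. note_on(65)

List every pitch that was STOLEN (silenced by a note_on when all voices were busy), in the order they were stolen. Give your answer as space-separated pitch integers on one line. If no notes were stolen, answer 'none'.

Answer: 88

Derivation:
Op 1: note_on(88): voice 0 is free -> assigned | voices=[88 - -]
Op 2: note_on(83): voice 1 is free -> assigned | voices=[88 83 -]
Op 3: note_on(63): voice 2 is free -> assigned | voices=[88 83 63]
Op 4: note_on(70): all voices busy, STEAL voice 0 (pitch 88, oldest) -> assign | voices=[70 83 63]
Op 5: note_off(70): free voice 0 | voices=[- 83 63]
Op 6: note_off(83): free voice 1 | voices=[- - 63]
Op 7: note_on(89): voice 0 is free -> assigned | voices=[89 - 63]
Op 8: note_on(65): voice 1 is free -> assigned | voices=[89 65 63]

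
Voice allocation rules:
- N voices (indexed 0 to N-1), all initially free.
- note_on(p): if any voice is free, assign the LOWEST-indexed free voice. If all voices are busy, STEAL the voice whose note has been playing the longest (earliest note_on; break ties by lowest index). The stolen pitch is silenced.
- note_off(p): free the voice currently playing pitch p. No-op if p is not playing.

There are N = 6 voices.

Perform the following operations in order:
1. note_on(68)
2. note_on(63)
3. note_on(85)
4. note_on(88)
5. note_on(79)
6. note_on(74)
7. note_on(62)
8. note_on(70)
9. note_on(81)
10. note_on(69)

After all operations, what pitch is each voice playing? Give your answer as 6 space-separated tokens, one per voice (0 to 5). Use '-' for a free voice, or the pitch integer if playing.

Answer: 62 70 81 69 79 74

Derivation:
Op 1: note_on(68): voice 0 is free -> assigned | voices=[68 - - - - -]
Op 2: note_on(63): voice 1 is free -> assigned | voices=[68 63 - - - -]
Op 3: note_on(85): voice 2 is free -> assigned | voices=[68 63 85 - - -]
Op 4: note_on(88): voice 3 is free -> assigned | voices=[68 63 85 88 - -]
Op 5: note_on(79): voice 4 is free -> assigned | voices=[68 63 85 88 79 -]
Op 6: note_on(74): voice 5 is free -> assigned | voices=[68 63 85 88 79 74]
Op 7: note_on(62): all voices busy, STEAL voice 0 (pitch 68, oldest) -> assign | voices=[62 63 85 88 79 74]
Op 8: note_on(70): all voices busy, STEAL voice 1 (pitch 63, oldest) -> assign | voices=[62 70 85 88 79 74]
Op 9: note_on(81): all voices busy, STEAL voice 2 (pitch 85, oldest) -> assign | voices=[62 70 81 88 79 74]
Op 10: note_on(69): all voices busy, STEAL voice 3 (pitch 88, oldest) -> assign | voices=[62 70 81 69 79 74]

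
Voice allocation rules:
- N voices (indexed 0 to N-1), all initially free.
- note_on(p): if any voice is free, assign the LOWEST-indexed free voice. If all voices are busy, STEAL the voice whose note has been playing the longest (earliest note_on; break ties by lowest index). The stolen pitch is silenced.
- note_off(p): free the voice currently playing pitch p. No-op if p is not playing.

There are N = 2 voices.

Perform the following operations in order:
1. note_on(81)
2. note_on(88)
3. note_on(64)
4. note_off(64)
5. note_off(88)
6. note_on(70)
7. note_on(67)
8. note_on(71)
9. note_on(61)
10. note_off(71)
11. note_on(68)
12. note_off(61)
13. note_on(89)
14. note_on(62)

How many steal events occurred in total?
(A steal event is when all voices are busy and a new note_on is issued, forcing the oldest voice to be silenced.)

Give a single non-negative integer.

Op 1: note_on(81): voice 0 is free -> assigned | voices=[81 -]
Op 2: note_on(88): voice 1 is free -> assigned | voices=[81 88]
Op 3: note_on(64): all voices busy, STEAL voice 0 (pitch 81, oldest) -> assign | voices=[64 88]
Op 4: note_off(64): free voice 0 | voices=[- 88]
Op 5: note_off(88): free voice 1 | voices=[- -]
Op 6: note_on(70): voice 0 is free -> assigned | voices=[70 -]
Op 7: note_on(67): voice 1 is free -> assigned | voices=[70 67]
Op 8: note_on(71): all voices busy, STEAL voice 0 (pitch 70, oldest) -> assign | voices=[71 67]
Op 9: note_on(61): all voices busy, STEAL voice 1 (pitch 67, oldest) -> assign | voices=[71 61]
Op 10: note_off(71): free voice 0 | voices=[- 61]
Op 11: note_on(68): voice 0 is free -> assigned | voices=[68 61]
Op 12: note_off(61): free voice 1 | voices=[68 -]
Op 13: note_on(89): voice 1 is free -> assigned | voices=[68 89]
Op 14: note_on(62): all voices busy, STEAL voice 0 (pitch 68, oldest) -> assign | voices=[62 89]

Answer: 4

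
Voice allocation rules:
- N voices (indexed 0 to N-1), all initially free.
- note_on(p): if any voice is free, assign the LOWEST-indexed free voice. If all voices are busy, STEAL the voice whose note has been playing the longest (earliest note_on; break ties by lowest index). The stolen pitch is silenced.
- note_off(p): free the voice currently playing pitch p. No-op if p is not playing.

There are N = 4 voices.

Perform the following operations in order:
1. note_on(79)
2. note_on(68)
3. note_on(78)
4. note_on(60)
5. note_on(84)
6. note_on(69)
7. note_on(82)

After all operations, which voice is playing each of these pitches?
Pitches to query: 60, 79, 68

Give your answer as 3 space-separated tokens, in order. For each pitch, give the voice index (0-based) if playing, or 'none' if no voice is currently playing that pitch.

Op 1: note_on(79): voice 0 is free -> assigned | voices=[79 - - -]
Op 2: note_on(68): voice 1 is free -> assigned | voices=[79 68 - -]
Op 3: note_on(78): voice 2 is free -> assigned | voices=[79 68 78 -]
Op 4: note_on(60): voice 3 is free -> assigned | voices=[79 68 78 60]
Op 5: note_on(84): all voices busy, STEAL voice 0 (pitch 79, oldest) -> assign | voices=[84 68 78 60]
Op 6: note_on(69): all voices busy, STEAL voice 1 (pitch 68, oldest) -> assign | voices=[84 69 78 60]
Op 7: note_on(82): all voices busy, STEAL voice 2 (pitch 78, oldest) -> assign | voices=[84 69 82 60]

Answer: 3 none none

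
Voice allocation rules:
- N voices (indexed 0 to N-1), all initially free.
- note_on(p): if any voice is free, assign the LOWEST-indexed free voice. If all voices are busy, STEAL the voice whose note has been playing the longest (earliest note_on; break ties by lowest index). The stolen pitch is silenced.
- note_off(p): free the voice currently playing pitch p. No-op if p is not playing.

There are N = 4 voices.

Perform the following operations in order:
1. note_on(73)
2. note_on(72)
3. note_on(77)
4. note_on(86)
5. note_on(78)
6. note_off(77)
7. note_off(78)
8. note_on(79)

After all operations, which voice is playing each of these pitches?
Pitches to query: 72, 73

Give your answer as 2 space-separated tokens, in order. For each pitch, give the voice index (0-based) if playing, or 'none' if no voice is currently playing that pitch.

Op 1: note_on(73): voice 0 is free -> assigned | voices=[73 - - -]
Op 2: note_on(72): voice 1 is free -> assigned | voices=[73 72 - -]
Op 3: note_on(77): voice 2 is free -> assigned | voices=[73 72 77 -]
Op 4: note_on(86): voice 3 is free -> assigned | voices=[73 72 77 86]
Op 5: note_on(78): all voices busy, STEAL voice 0 (pitch 73, oldest) -> assign | voices=[78 72 77 86]
Op 6: note_off(77): free voice 2 | voices=[78 72 - 86]
Op 7: note_off(78): free voice 0 | voices=[- 72 - 86]
Op 8: note_on(79): voice 0 is free -> assigned | voices=[79 72 - 86]

Answer: 1 none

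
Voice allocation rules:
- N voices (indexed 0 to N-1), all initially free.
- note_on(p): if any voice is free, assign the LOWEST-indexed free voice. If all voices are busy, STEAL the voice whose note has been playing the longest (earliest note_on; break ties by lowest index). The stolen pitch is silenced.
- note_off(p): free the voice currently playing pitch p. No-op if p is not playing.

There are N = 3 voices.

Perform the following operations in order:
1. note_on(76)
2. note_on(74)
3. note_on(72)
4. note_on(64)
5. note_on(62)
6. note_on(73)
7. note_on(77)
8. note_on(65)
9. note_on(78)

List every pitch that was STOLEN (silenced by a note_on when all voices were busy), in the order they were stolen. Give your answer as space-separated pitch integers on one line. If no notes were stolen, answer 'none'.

Answer: 76 74 72 64 62 73

Derivation:
Op 1: note_on(76): voice 0 is free -> assigned | voices=[76 - -]
Op 2: note_on(74): voice 1 is free -> assigned | voices=[76 74 -]
Op 3: note_on(72): voice 2 is free -> assigned | voices=[76 74 72]
Op 4: note_on(64): all voices busy, STEAL voice 0 (pitch 76, oldest) -> assign | voices=[64 74 72]
Op 5: note_on(62): all voices busy, STEAL voice 1 (pitch 74, oldest) -> assign | voices=[64 62 72]
Op 6: note_on(73): all voices busy, STEAL voice 2 (pitch 72, oldest) -> assign | voices=[64 62 73]
Op 7: note_on(77): all voices busy, STEAL voice 0 (pitch 64, oldest) -> assign | voices=[77 62 73]
Op 8: note_on(65): all voices busy, STEAL voice 1 (pitch 62, oldest) -> assign | voices=[77 65 73]
Op 9: note_on(78): all voices busy, STEAL voice 2 (pitch 73, oldest) -> assign | voices=[77 65 78]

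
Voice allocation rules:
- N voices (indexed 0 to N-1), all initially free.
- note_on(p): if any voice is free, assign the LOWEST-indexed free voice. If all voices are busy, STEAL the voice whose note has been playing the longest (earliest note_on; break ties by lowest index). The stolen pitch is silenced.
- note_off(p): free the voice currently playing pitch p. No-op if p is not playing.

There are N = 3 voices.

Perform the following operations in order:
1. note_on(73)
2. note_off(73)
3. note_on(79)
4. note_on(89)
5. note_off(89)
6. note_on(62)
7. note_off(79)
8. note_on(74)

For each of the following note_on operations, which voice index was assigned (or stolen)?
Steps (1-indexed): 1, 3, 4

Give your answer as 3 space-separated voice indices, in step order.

Answer: 0 0 1

Derivation:
Op 1: note_on(73): voice 0 is free -> assigned | voices=[73 - -]
Op 2: note_off(73): free voice 0 | voices=[- - -]
Op 3: note_on(79): voice 0 is free -> assigned | voices=[79 - -]
Op 4: note_on(89): voice 1 is free -> assigned | voices=[79 89 -]
Op 5: note_off(89): free voice 1 | voices=[79 - -]
Op 6: note_on(62): voice 1 is free -> assigned | voices=[79 62 -]
Op 7: note_off(79): free voice 0 | voices=[- 62 -]
Op 8: note_on(74): voice 0 is free -> assigned | voices=[74 62 -]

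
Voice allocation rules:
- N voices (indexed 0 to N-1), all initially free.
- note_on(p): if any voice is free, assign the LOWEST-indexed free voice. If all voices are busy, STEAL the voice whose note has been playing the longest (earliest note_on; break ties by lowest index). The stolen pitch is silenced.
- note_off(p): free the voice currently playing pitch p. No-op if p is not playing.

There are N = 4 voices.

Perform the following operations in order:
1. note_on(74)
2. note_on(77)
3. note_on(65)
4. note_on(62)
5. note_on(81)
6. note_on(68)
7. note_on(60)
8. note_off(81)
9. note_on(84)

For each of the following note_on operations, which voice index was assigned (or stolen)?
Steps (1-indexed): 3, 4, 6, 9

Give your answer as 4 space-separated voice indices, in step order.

Op 1: note_on(74): voice 0 is free -> assigned | voices=[74 - - -]
Op 2: note_on(77): voice 1 is free -> assigned | voices=[74 77 - -]
Op 3: note_on(65): voice 2 is free -> assigned | voices=[74 77 65 -]
Op 4: note_on(62): voice 3 is free -> assigned | voices=[74 77 65 62]
Op 5: note_on(81): all voices busy, STEAL voice 0 (pitch 74, oldest) -> assign | voices=[81 77 65 62]
Op 6: note_on(68): all voices busy, STEAL voice 1 (pitch 77, oldest) -> assign | voices=[81 68 65 62]
Op 7: note_on(60): all voices busy, STEAL voice 2 (pitch 65, oldest) -> assign | voices=[81 68 60 62]
Op 8: note_off(81): free voice 0 | voices=[- 68 60 62]
Op 9: note_on(84): voice 0 is free -> assigned | voices=[84 68 60 62]

Answer: 2 3 1 0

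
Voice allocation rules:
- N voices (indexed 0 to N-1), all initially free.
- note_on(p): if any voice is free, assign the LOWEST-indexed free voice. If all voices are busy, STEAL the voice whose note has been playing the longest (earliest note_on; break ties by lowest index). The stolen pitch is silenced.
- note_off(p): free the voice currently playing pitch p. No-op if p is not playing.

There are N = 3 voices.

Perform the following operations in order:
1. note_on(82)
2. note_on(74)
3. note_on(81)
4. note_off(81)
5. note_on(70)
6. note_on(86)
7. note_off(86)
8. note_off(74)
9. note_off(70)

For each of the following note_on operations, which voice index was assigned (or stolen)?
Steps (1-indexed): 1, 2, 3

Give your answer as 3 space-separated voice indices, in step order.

Answer: 0 1 2

Derivation:
Op 1: note_on(82): voice 0 is free -> assigned | voices=[82 - -]
Op 2: note_on(74): voice 1 is free -> assigned | voices=[82 74 -]
Op 3: note_on(81): voice 2 is free -> assigned | voices=[82 74 81]
Op 4: note_off(81): free voice 2 | voices=[82 74 -]
Op 5: note_on(70): voice 2 is free -> assigned | voices=[82 74 70]
Op 6: note_on(86): all voices busy, STEAL voice 0 (pitch 82, oldest) -> assign | voices=[86 74 70]
Op 7: note_off(86): free voice 0 | voices=[- 74 70]
Op 8: note_off(74): free voice 1 | voices=[- - 70]
Op 9: note_off(70): free voice 2 | voices=[- - -]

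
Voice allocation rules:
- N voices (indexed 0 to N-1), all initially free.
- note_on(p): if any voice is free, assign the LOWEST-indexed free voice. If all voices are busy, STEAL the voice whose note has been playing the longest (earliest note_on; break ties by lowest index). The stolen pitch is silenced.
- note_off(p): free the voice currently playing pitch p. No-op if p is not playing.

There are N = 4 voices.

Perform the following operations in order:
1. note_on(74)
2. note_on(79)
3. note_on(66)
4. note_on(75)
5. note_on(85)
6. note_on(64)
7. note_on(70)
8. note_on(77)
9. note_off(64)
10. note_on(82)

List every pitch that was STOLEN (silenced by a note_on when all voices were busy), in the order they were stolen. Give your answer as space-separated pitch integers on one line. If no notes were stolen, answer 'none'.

Op 1: note_on(74): voice 0 is free -> assigned | voices=[74 - - -]
Op 2: note_on(79): voice 1 is free -> assigned | voices=[74 79 - -]
Op 3: note_on(66): voice 2 is free -> assigned | voices=[74 79 66 -]
Op 4: note_on(75): voice 3 is free -> assigned | voices=[74 79 66 75]
Op 5: note_on(85): all voices busy, STEAL voice 0 (pitch 74, oldest) -> assign | voices=[85 79 66 75]
Op 6: note_on(64): all voices busy, STEAL voice 1 (pitch 79, oldest) -> assign | voices=[85 64 66 75]
Op 7: note_on(70): all voices busy, STEAL voice 2 (pitch 66, oldest) -> assign | voices=[85 64 70 75]
Op 8: note_on(77): all voices busy, STEAL voice 3 (pitch 75, oldest) -> assign | voices=[85 64 70 77]
Op 9: note_off(64): free voice 1 | voices=[85 - 70 77]
Op 10: note_on(82): voice 1 is free -> assigned | voices=[85 82 70 77]

Answer: 74 79 66 75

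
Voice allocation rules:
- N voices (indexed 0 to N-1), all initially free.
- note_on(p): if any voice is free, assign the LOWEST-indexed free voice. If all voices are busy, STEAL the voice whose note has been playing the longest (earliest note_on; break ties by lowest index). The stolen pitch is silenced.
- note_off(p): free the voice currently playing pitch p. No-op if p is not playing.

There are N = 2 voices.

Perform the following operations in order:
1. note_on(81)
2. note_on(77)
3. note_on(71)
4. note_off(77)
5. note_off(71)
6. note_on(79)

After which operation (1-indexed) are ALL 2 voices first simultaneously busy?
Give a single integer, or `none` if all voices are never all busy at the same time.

Answer: 2

Derivation:
Op 1: note_on(81): voice 0 is free -> assigned | voices=[81 -]
Op 2: note_on(77): voice 1 is free -> assigned | voices=[81 77]
Op 3: note_on(71): all voices busy, STEAL voice 0 (pitch 81, oldest) -> assign | voices=[71 77]
Op 4: note_off(77): free voice 1 | voices=[71 -]
Op 5: note_off(71): free voice 0 | voices=[- -]
Op 6: note_on(79): voice 0 is free -> assigned | voices=[79 -]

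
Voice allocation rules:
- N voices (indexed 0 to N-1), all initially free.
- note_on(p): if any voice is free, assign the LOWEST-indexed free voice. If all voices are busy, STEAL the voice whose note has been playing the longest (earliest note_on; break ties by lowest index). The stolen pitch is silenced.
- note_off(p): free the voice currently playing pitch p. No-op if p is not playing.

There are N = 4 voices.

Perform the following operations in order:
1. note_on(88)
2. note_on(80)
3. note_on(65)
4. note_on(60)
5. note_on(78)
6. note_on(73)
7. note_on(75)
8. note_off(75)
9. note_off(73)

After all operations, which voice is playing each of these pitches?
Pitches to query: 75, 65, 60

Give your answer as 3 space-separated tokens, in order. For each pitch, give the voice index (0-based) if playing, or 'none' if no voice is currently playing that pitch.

Op 1: note_on(88): voice 0 is free -> assigned | voices=[88 - - -]
Op 2: note_on(80): voice 1 is free -> assigned | voices=[88 80 - -]
Op 3: note_on(65): voice 2 is free -> assigned | voices=[88 80 65 -]
Op 4: note_on(60): voice 3 is free -> assigned | voices=[88 80 65 60]
Op 5: note_on(78): all voices busy, STEAL voice 0 (pitch 88, oldest) -> assign | voices=[78 80 65 60]
Op 6: note_on(73): all voices busy, STEAL voice 1 (pitch 80, oldest) -> assign | voices=[78 73 65 60]
Op 7: note_on(75): all voices busy, STEAL voice 2 (pitch 65, oldest) -> assign | voices=[78 73 75 60]
Op 8: note_off(75): free voice 2 | voices=[78 73 - 60]
Op 9: note_off(73): free voice 1 | voices=[78 - - 60]

Answer: none none 3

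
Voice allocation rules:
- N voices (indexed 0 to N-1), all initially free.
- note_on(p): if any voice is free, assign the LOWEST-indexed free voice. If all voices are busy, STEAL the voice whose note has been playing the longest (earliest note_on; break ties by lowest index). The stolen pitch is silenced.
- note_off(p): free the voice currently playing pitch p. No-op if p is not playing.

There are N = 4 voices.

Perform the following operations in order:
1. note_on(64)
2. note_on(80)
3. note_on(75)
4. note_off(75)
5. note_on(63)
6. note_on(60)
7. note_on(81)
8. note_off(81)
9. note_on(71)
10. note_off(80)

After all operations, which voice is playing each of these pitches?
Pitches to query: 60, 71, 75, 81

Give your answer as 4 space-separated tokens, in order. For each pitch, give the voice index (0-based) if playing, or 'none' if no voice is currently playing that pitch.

Answer: 3 0 none none

Derivation:
Op 1: note_on(64): voice 0 is free -> assigned | voices=[64 - - -]
Op 2: note_on(80): voice 1 is free -> assigned | voices=[64 80 - -]
Op 3: note_on(75): voice 2 is free -> assigned | voices=[64 80 75 -]
Op 4: note_off(75): free voice 2 | voices=[64 80 - -]
Op 5: note_on(63): voice 2 is free -> assigned | voices=[64 80 63 -]
Op 6: note_on(60): voice 3 is free -> assigned | voices=[64 80 63 60]
Op 7: note_on(81): all voices busy, STEAL voice 0 (pitch 64, oldest) -> assign | voices=[81 80 63 60]
Op 8: note_off(81): free voice 0 | voices=[- 80 63 60]
Op 9: note_on(71): voice 0 is free -> assigned | voices=[71 80 63 60]
Op 10: note_off(80): free voice 1 | voices=[71 - 63 60]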